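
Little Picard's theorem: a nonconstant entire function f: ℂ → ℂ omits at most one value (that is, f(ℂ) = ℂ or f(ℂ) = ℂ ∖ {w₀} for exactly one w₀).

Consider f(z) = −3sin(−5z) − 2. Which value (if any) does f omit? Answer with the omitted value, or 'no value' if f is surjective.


Little Picard bounds the complement of f(ℂ) to at most one point.
sin is entire and surjective onto ℂ: for every w ∈ ℂ, sin(ζ) = w has a solution ζ ∈ ℂ (e.g., via the complex inverse arcsin). With ζ = −5z this gives z = ζ/(-5). Then -3·sin(−5z) takes every value in -3·ℂ = ℂ, and adding -2 is a bijection of ℂ. So f is surjective and omits no value. (Note: only on the real line is sin bounded by [−1, 1].)

Omitted value: no value.


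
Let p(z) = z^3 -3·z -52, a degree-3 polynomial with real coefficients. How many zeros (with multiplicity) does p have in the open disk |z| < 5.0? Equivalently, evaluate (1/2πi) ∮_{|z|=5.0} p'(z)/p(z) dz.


The zeros of p are: (-2 + 3i), (-2 - 3i), 4.
Their magnitudes are: 3.606, 3.606, 4.
Zeros with |z| < R = 5.0: (-2 + 3i), (-2 - 3i), 4.
Count = 3.
By the argument principle, (1/2πi) ∮_{|z|=R} p'(z)/p(z) dz equals exactly this count.

Number of zeros inside |z| < 5.0: 3.


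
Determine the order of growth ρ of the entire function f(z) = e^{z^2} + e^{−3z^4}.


Each summand is entire of order 2 and 4 respectively (as in the single-exponential case). The order of a sum is at most the max of the orders, so ρ ≤ 4. For the lower bound: on |z|=r choose arg z so that -3z^4 is real positive; then |e^{-3z^4}| = e^{3r^4} while |e^{1z^2}| ≤ e^{1r^2} = o(e^{3r^4}). So |f| ≥ e^{3r^4}(1 − o(1)) and ρ ≥ 4. Hence ρ = max(2, 4) = 4.
Therefore ρ = 4.

Order ρ = 4.


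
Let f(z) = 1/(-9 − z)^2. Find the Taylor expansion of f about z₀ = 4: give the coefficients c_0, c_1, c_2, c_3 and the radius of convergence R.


Let w = z − z₀, so z = z₀ + w.
Then -9 − z = -9 − (z₀ + w) = (-9 − z₀) − w = -13 − w.
f(z) = 1/(-13 − w)^2 = (1/(-13)^2) · (1 − w/(-13))^{−2}.
By the binomial series (1−u)^{−2} = Σ_{n≥0} C(n+1, 1) u^n for |u|<1, with u = w/(-13):
  c_n = C(n+1, 1) / (-13)^(n+2).
  c_0 = 1/(-13)^2 = 1/169.
  c_1 = 2/(-13)^3 = -2/2197.
  c_2 = 3/(-13)^4 = 3/28561.
  c_3 = 4/(-13)^5 = -4/371293.
The series is valid for |w/d| < 1, i.e. |z − z₀| < |d|.
Radius of convergence: R = |-9 − z₀| = |-13| = 13 (distance from z₀ to the singularity z = -9).

c_0 = 1/169, c_1 = -2/2197, c_2 = 3/28561, c_3 = -4/371293; R = 13.


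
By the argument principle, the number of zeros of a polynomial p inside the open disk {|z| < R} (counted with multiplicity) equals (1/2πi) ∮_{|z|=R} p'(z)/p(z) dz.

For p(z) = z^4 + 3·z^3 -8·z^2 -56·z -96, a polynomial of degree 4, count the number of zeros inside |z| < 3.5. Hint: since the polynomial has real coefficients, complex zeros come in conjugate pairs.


The zeros of p are: 4, (-2 + 2i), (-2 - 2i), -3.
Their magnitudes are: 4, 2.828, 2.828, 3.
Zeros with |z| < R = 3.5: (-2 + 2i), (-2 - 2i), -3.
Count = 3.
By the argument principle, (1/2πi) ∮_{|z|=R} p'(z)/p(z) dz equals exactly this count.

Number of zeros inside |z| < 3.5: 3.


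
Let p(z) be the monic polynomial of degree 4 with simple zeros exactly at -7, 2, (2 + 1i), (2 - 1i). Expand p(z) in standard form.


The polynomial is p(z) = ∏_{α ∈ S} (z − α), where S = {-7, 2, (2 + 1i), (2 - 1i)}.
Expanding the product yields: p(z) = z^4 + z^3 -29·z^2 + 81·z -70.
Note conjugate pairs combine to real quadratics: (z − (2+1i))(z − (2−1i)) = z² − 4z + 5.
The resulting polynomial has degree 4 and real coefficients as required.

p(z) = z^4 + z^3 -29·z^2 + 81·z -70.


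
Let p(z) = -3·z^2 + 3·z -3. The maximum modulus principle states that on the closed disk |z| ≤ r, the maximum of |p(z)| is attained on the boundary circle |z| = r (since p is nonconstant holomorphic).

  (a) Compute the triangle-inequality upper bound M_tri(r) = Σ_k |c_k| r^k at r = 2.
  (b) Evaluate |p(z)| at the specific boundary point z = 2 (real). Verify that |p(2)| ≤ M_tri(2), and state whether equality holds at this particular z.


Coefficients: c_0 = -3, c_1 = 3, c_2 = -3. Radius r = 2.
Part (a). Triangle bound: M_tri(r) = Σ_k |c_k| r^k
  = |-3|·2^0 + |3|·2^1 + |-3|·2^2
  = 3 + 6 + 12 = 21.
This bounds M(r) := max_{|z|=r} |p(z)| from above; equality holds iff all terms c_k z^k can be made to align in phase at a single z on |z|=r.
Part (b). At z = 2 (real, on the circle |z| = r):
  p(2) = (-3)·2^0 + (3)·2^1 + (-3)·2^2 = -9.
  |p(2)| = 9.
Check: |p(2)| = 9 ≤ 21 = M_tri(2). ✓ Equality does not hold at z = 2 (the coefficients have mixed signs, so the terms do not all align in phase there).

M_tri(2) = 21; |p(2)| = 9; equality at z=2: no.


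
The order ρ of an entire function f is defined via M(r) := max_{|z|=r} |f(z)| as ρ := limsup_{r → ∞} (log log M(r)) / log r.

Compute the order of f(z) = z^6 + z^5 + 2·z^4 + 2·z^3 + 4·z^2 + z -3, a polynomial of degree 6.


|f(z)| ≤ Σ|c_k|·r^k = O(r^6) as r → ∞. Polynomial growth is O(e^{r^ε}) for every ε > 0 (since r^6/e^{r^ε} → 0), so ρ ≤ ε for all ε > 0, i.e. ρ = 0. Every nonconstant polynomial has order 0.
Therefore ρ = 0.

Order ρ = 0.


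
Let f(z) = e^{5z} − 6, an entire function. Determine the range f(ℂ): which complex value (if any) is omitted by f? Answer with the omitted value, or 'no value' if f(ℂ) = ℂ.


Little Picard bounds the complement of f(ℂ) to at most one point.
e^{5z} is never zero on ℂ, so 1·e^{5z} takes every value in ℂ ∖ {0}. Adding -6 shifts the range to ℂ ∖ {-6}. Thus f omits exactly the value -6.

Omitted value: -6.


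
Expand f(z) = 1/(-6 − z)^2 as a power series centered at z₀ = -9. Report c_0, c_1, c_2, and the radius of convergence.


Let w = z − z₀, so z = z₀ + w.
Then -6 − z = -6 − (z₀ + w) = (-6 − z₀) − w = 3 − w.
f(z) = 1/(3 − w)^2 = (1/(3)^2) · (1 − w/(3))^{−2}.
By the binomial series (1−u)^{−2} = Σ_{n≥0} C(n+1, 1) u^n for |u|<1, with u = w/(3):
  c_n = C(n+1, 1) / (3)^(n+2).
  c_0 = 1/(3)^2 = 1/9.
  c_1 = 2/(3)^3 = 2/27.
  c_2 = 3/(3)^4 = 1/27.
The series is valid for |w/d| < 1, i.e. |z − z₀| < |d|.
Radius of convergence: R = |-6 − z₀| = |3| = 3 (distance from z₀ to the singularity z = -6).

c_0 = 1/9, c_1 = 2/27, c_2 = 1/27; R = 3.


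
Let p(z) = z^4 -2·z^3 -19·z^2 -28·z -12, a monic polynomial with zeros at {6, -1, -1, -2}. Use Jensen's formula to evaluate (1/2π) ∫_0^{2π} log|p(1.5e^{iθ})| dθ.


Zeros: -2, -1, -1, 6; r = 1.5.
Inside |z| < r: -1, -1. Outside (|z| ≥ r): -2, 6.
p(0) = -12, so log|p(0)| = log(12) = 2.4849.
Apply Jensen: I(r) = log|p(0)| + Σ_k log(r/|z_k|), summed over zeros inside |z| < r.
  log(r/|z_k|) for z_k = -1: log(1.5/1) = 0.4055
  log(r/|z_k|) for z_k = -1: log(1.5/1) = 0.4055
  Outside zeros (-2, 6) contribute nothing to the Jensen sum.
Sum over inside zeros: 0.8109.
I(r) = log|p(0)| + (inside sum) = 2.4849 + 0.8109 = 3.2958.
Note: since some zeros are outside |z| ≤ r, the simplified n·log(r) form does NOT apply — only the inside zeros contribute.

I(r) ≈ 3.2958.


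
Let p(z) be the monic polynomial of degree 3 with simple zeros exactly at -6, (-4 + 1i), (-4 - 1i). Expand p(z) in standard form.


The polynomial is p(z) = ∏_{α ∈ S} (z − α), where S = {-6, (-4 + 1i), (-4 - 1i)}.
Expanding the product yields: p(z) = z^3 + 14·z^2 + 65·z + 102.
Note conjugate pairs combine to real quadratics: (z − (-4+1i))(z − (-4−1i)) = z² + 8z + 17.
The resulting polynomial has degree 3 and real coefficients as required.

p(z) = z^3 + 14·z^2 + 65·z + 102.


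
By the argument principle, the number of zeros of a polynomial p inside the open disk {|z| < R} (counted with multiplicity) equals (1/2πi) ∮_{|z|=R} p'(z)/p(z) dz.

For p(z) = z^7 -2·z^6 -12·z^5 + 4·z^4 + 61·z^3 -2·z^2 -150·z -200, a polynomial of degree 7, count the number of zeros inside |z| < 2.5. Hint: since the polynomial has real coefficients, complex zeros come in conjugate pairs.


The zeros of p are: (-1 + 1i), (-1 - 1i), (-2 + 1i), (-2 - 1i), (2 + 1i), (2 - 1i), 4.
Their magnitudes are: 1.414, 1.414, 2.236, 2.236, 2.236, 2.236, 4.
Zeros with |z| < R = 2.5: (-1 + 1i), (-1 - 1i), (-2 + 1i), (-2 - 1i), (2 + 1i), (2 - 1i).
Count = 6.
By the argument principle, (1/2πi) ∮_{|z|=R} p'(z)/p(z) dz equals exactly this count.

Number of zeros inside |z| < 2.5: 6.


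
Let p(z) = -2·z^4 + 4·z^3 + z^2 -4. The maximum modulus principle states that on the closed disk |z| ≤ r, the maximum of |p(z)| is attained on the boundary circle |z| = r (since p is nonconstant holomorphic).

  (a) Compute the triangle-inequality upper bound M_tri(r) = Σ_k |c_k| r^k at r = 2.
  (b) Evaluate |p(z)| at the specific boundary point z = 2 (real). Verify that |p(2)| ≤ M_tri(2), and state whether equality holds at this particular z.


Coefficients: c_0 = -4, c_1 = 0, c_2 = 1, c_3 = 4, c_4 = -2. Radius r = 2.
Part (a). Triangle bound: M_tri(r) = Σ_k |c_k| r^k
  = |-4|·2^0 + |0|·2^1 + |1|·2^2 + |4|·2^3 + |-2|·2^4
  = 4 + 0 + 4 + 32 + 32 = 72.
This bounds M(r) := max_{|z|=r} |p(z)| from above; equality holds iff all terms c_k z^k can be made to align in phase at a single z on |z|=r.
Part (b). At z = 2 (real, on the circle |z| = r):
  p(2) = (-4)·2^0 + (0)·2^1 + (1)·2^2 + (4)·2^3 + (-2)·2^4 = 0.
  |p(2)| = 0.
Check: |p(2)| = 0 ≤ 72 = M_tri(2). ✓ Equality does not hold at z = 2 (the coefficients have mixed signs, so the terms do not all align in phase there).

M_tri(2) = 72; |p(2)| = 0; equality at z=2: no.


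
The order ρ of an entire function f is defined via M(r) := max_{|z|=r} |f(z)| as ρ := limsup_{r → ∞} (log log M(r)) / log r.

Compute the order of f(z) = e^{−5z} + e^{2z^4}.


Each summand is entire of order 1 and 4 respectively (as in the single-exponential case). The order of a sum is at most the max of the orders, so ρ ≤ 4. For the lower bound: on |z|=r choose arg z so that 2z^4 is real positive; then |e^{2z^4}| = e^{2r^4} while |e^{-5z}| ≤ e^{5r^1} = o(e^{2r^4}). So |f| ≥ e^{2r^4}(1 − o(1)) and ρ ≥ 4. Hence ρ = max(1, 4) = 4.
Therefore ρ = 4.

Order ρ = 4.


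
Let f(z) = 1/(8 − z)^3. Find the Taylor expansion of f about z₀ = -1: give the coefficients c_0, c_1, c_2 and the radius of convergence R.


Let w = z − z₀, so z = z₀ + w.
Then 8 − z = 8 − (z₀ + w) = (8 − z₀) − w = 9 − w.
f(z) = 1/(9 − w)^3 = (1/(9)^3) · (1 − w/(9))^{−3}.
By the binomial series (1−u)^{−3} = Σ_{n≥0} C(n+2, 2) u^n for |u|<1, with u = w/(9):
  c_n = C(n+2, 2) / (9)^(n+3).
  c_0 = 1/(9)^3 = 1/729.
  c_1 = 3/(9)^4 = 1/2187.
  c_2 = 6/(9)^5 = 2/19683.
The series is valid for |w/d| < 1, i.e. |z − z₀| < |d|.
Radius of convergence: R = |8 − z₀| = |9| = 9 (distance from z₀ to the singularity z = 8).

c_0 = 1/729, c_1 = 1/2187, c_2 = 2/19683; R = 9.


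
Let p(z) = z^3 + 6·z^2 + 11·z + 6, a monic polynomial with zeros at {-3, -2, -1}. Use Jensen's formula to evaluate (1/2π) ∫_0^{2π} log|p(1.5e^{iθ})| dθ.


Zeros: -3, -2, -1; r = 1.5.
Inside |z| < r: -1. Outside (|z| ≥ r): -3, -2.
p(0) = 6, so log|p(0)| = log(6) = 1.7918.
Apply Jensen: I(r) = log|p(0)| + Σ_k log(r/|z_k|), summed over zeros inside |z| < r.
  log(r/|z_k|) for z_k = -1: log(1.5/1) = 0.4055
  Outside zeros (-3, -2) contribute nothing to the Jensen sum.
Sum over inside zeros: 0.4055.
I(r) = log|p(0)| + (inside sum) = 1.7918 + 0.4055 = 2.1972.
Note: since some zeros are outside |z| ≤ r, the simplified n·log(r) form does NOT apply — only the inside zeros contribute.

I(r) ≈ 2.1972.


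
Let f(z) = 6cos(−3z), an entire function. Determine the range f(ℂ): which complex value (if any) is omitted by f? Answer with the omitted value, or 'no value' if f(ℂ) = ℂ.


Little Picard bounds the complement of f(ℂ) to at most one point.
cos is entire and surjective onto ℂ: for every w ∈ ℂ, cos(ζ) = w has a solution ζ ∈ ℂ (e.g., via the complex inverse arccos). With ζ = −3z this gives z = ζ/(-3). Then 6·cos(−3z) takes every value in 6·ℂ = ℂ, and adding 0 is a bijection of ℂ. So f is surjective and omits no value. (Note: only on the real line is cos bounded by [−1, 1].)

Omitted value: no value.


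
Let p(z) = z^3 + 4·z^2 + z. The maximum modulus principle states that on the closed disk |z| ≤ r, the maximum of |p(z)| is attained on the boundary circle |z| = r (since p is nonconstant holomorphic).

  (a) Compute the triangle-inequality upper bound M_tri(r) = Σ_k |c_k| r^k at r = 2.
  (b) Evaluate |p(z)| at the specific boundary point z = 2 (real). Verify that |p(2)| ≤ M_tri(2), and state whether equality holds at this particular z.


Coefficients: c_0 = 0, c_1 = 1, c_2 = 4, c_3 = 1. Radius r = 2.
Part (a). Triangle bound: M_tri(r) = Σ_k |c_k| r^k
  = |0|·2^0 + |1|·2^1 + |4|·2^2 + |1|·2^3
  = 0 + 2 + 16 + 8 = 26.
This bounds M(r) := max_{|z|=r} |p(z)| from above; equality holds iff all terms c_k z^k can be made to align in phase at a single z on |z|=r.
Part (b). At z = 2 (real, on the circle |z| = r):
  p(2) = (0)·2^0 + (1)·2^1 + (4)·2^2 + (1)·2^3 = 26.
  |p(2)| = 26.
Since all nonzero coefficients share the same sign, |p(2)| = 26 = M_tri(2); the triangle bound is attained at z = 2, so in fact M(r) = 26.

M_tri(2) = 26; |p(2)| = 26; equality at z=2: yes.


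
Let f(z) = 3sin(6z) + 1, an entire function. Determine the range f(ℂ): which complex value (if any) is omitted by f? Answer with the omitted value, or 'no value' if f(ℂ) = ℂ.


Little Picard bounds the complement of f(ℂ) to at most one point.
sin is entire and surjective onto ℂ: for every w ∈ ℂ, sin(ζ) = w has a solution ζ ∈ ℂ (e.g., via the complex inverse arcsin). With ζ = 6z this gives z = ζ/(6). Then 3·sin(6z) takes every value in 3·ℂ = ℂ, and adding 1 is a bijection of ℂ. So f is surjective and omits no value. (Note: only on the real line is sin bounded by [−1, 1].)

Omitted value: no value.


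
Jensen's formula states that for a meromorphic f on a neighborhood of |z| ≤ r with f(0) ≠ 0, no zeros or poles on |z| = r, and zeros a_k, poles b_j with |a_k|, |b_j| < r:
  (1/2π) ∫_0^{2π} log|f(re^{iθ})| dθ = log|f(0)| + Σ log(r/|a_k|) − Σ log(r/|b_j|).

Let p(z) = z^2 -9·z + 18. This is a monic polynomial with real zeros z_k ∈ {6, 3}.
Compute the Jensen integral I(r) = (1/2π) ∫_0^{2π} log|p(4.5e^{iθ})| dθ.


Zeros: 3, 6; r = 4.5.
Inside |z| < r: 3. Outside (|z| ≥ r): 6.
p(0) = 18, so log|p(0)| = log(18) = 2.8904.
Apply Jensen: I(r) = log|p(0)| + Σ_k log(r/|z_k|), summed over zeros inside |z| < r.
  log(r/|z_k|) for z_k = 3: log(4.5/3) = 0.4055
  Outside zeros (6) contribute nothing to the Jensen sum.
Sum over inside zeros: 0.4055.
I(r) = log|p(0)| + (inside sum) = 2.8904 + 0.4055 = 3.2958.
Note: since some zeros are outside |z| ≤ r, the simplified n·log(r) form does NOT apply — only the inside zeros contribute.

I(r) ≈ 3.2958.


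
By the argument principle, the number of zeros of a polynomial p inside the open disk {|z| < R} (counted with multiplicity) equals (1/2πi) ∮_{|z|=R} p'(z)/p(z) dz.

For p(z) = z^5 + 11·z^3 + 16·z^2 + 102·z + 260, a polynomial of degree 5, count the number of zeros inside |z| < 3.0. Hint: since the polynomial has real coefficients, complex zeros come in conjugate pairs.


The zeros of p are: (2 + 3i), (2 - 3i), -2, (-1 + 3i), (-1 - 3i).
Their magnitudes are: 3.606, 3.606, 2, 3.162, 3.162.
Zeros with |z| < R = 3.0: -2.
Count = 1.
By the argument principle, (1/2πi) ∮_{|z|=R} p'(z)/p(z) dz equals exactly this count.

Number of zeros inside |z| < 3.0: 1.


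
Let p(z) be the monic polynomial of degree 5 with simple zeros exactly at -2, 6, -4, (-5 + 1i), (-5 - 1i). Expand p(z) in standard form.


The polynomial is p(z) = ∏_{α ∈ S} (z − α), where S = {-2, 6, -4, (-5 + 1i), (-5 - 1i)}.
Expanding the product yields: p(z) = z^5 + 10·z^4 -2·z^3 -328·z^2 -1208·z -1248.
Note conjugate pairs combine to real quadratics: (z − (-5+1i))(z − (-5−1i)) = z² + 10z + 26.
The resulting polynomial has degree 5 and real coefficients as required.

p(z) = z^5 + 10·z^4 -2·z^3 -328·z^2 -1208·z -1248.


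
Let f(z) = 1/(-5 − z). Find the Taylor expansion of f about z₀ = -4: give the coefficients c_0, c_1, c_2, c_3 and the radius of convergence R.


Let w = z − z₀, so z = z₀ + w.
Then -5 − z = -5 − (z₀ + w) = (-5 − z₀) − w = -1 − w.
f(z) = 1/(-1 − w) = (1/(-1)) · 1/(1 − w/(-1)) = Σ_{n≥0} w^n / (-1)^(n+1).
So c_n = 1/(-1)^(n+1):
  c_0 = 1/(-1)^1 = -1.
  c_1 = 1/(-1)^2 = 1.
  c_2 = 1/(-1)^3 = -1.
  c_3 = 1/(-1)^4 = 1.
The series is valid for |w/d| < 1, i.e. |z − z₀| < |d|.
Radius of convergence: R = |-5 − z₀| = |-1| = 1 (distance from z₀ to the singularity z = -5).

c_0 = -1, c_1 = 1, c_2 = -1, c_3 = 1; R = 1.


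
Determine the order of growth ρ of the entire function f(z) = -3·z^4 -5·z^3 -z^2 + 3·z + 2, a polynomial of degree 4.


|f(z)| ≤ Σ|c_k|·r^k = O(r^4) as r → ∞. Polynomial growth is O(e^{r^ε}) for every ε > 0 (since r^4/e^{r^ε} → 0), so ρ ≤ ε for all ε > 0, i.e. ρ = 0. Every nonconstant polynomial has order 0.
Therefore ρ = 0.

Order ρ = 0.


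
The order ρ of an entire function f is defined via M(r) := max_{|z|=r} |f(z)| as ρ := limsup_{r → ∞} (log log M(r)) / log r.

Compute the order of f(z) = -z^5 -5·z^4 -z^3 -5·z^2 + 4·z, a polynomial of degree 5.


|f(z)| ≤ Σ|c_k|·r^k = O(r^5) as r → ∞. Polynomial growth is O(e^{r^ε}) for every ε > 0 (since r^5/e^{r^ε} → 0), so ρ ≤ ε for all ε > 0, i.e. ρ = 0. Every nonconstant polynomial has order 0.
Therefore ρ = 0.

Order ρ = 0.


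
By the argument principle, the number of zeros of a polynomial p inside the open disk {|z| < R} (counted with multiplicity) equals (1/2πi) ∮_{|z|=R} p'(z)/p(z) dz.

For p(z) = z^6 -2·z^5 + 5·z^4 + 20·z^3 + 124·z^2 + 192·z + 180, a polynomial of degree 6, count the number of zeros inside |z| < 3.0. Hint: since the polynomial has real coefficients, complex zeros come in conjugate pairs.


The zeros of p are: (3 + 3i), (3 - 3i), (-1 + 2i), (-1 - 2i), (-1 + 1i), (-1 - 1i).
Their magnitudes are: 4.243, 4.243, 2.236, 2.236, 1.414, 1.414.
Zeros with |z| < R = 3.0: (-1 + 2i), (-1 - 2i), (-1 + 1i), (-1 - 1i).
Count = 4.
By the argument principle, (1/2πi) ∮_{|z|=R} p'(z)/p(z) dz equals exactly this count.

Number of zeros inside |z| < 3.0: 4.


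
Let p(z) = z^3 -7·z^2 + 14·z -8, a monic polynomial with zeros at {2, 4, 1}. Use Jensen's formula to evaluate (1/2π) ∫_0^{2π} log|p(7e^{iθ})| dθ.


Zeros: 1, 2, 4; r = 7.
Inside |z| < r: 1, 2, 4. Outside (|z| ≥ r): ∅.
p(0) = -8, so log|p(0)| = log(8) = 2.0794.
Apply Jensen: I(r) = log|p(0)| + Σ_k log(r/|z_k|), summed over zeros inside |z| < r.
  log(r/|z_k|) for z_k = 2: log(7/2) = 1.2528
  log(r/|z_k|) for z_k = 4: log(7/4) = 0.5596
  log(r/|z_k|) for z_k = 1: log(7/1) = 1.9459
Sum over inside zeros: 3.7583.
I(r) = log|p(0)| + (inside sum) = 2.0794 + 3.7583 = 5.8377.
Closed form (all zeros inside, monic): I(r) = n·log(r) = 3·log(7) = 5.8377. ✓

I(r) ≈ 5.8377.


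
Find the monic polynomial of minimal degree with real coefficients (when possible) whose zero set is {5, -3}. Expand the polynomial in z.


The polynomial is p(z) = ∏_{α ∈ S} (z − α), where S = {5, -3}.
Expanding the product yields: p(z) = z^2 -2·z -15.
The resulting polynomial has degree 2 and real coefficients as required.

p(z) = z^2 -2·z -15.


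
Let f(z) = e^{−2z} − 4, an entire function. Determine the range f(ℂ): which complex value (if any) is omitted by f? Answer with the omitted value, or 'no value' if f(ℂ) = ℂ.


Little Picard bounds the complement of f(ℂ) to at most one point.
e^{−2z} is never zero on ℂ, so 1·e^{−2z} takes every value in ℂ ∖ {0}. Adding -4 shifts the range to ℂ ∖ {-4}. Thus f omits exactly the value -4.

Omitted value: -4.


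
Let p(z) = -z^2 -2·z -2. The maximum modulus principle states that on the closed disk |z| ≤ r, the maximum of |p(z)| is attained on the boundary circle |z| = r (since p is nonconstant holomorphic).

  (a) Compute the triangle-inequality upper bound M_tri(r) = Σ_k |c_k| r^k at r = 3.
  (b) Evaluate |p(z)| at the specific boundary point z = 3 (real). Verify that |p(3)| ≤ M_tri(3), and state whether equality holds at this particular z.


Coefficients: c_0 = -2, c_1 = -2, c_2 = -1. Radius r = 3.
Part (a). Triangle bound: M_tri(r) = Σ_k |c_k| r^k
  = |-2|·3^0 + |-2|·3^1 + |-1|·3^2
  = 2 + 6 + 9 = 17.
This bounds M(r) := max_{|z|=r} |p(z)| from above; equality holds iff all terms c_k z^k can be made to align in phase at a single z on |z|=r.
Part (b). At z = 3 (real, on the circle |z| = r):
  p(3) = (-2)·3^0 + (-2)·3^1 + (-1)·3^2 = -17.
  |p(3)| = 17.
Since all nonzero coefficients share the same sign, |p(3)| = 17 = M_tri(3); the triangle bound is attained at z = 3, so in fact M(r) = 17.

M_tri(3) = 17; |p(3)| = 17; equality at z=3: yes.


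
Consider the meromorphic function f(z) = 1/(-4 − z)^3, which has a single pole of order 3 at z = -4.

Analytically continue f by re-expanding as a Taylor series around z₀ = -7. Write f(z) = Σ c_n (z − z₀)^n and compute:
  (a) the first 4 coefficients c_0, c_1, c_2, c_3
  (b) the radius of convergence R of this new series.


Let w = z − z₀, so z = z₀ + w.
Then -4 − z = -4 − (z₀ + w) = (-4 − z₀) − w = 3 − w.
f(z) = 1/(3 − w)^3 = (1/(3)^3) · (1 − w/(3))^{−3}.
By the binomial series (1−u)^{−3} = Σ_{n≥0} C(n+2, 2) u^n for |u|<1, with u = w/(3):
  c_n = C(n+2, 2) / (3)^(n+3).
  c_0 = 1/(3)^3 = 1/27.
  c_1 = 3/(3)^4 = 1/27.
  c_2 = 6/(3)^5 = 2/81.
  c_3 = 10/(3)^6 = 10/729.
The series is valid for |w/d| < 1, i.e. |z − z₀| < |d|.
Radius of convergence: R = |-4 − z₀| = |3| = 3 (distance from z₀ to the singularity z = -4).

c_0 = 1/27, c_1 = 1/27, c_2 = 2/81, c_3 = 10/729; R = 3.


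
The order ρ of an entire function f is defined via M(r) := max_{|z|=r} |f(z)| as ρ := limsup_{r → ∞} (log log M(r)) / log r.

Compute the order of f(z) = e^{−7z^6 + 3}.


|e^{−7z^6 + 3}| = e^{Re(-7·z^6) + 3} ≤ e^{7|z|^6 + 3} = e^{7r^6 + 3} on |z| = r, so ρ ≤ 6. Choosing z on |z|=r so that -7·z^6 is real positive (always possible by picking arg z appropriately) gives |f(z)| = e^{7r^6 + 3}, matching the bound. The additive constant 3 does not affect log log M(r) ~ 6·log r. Hence ρ = 6.
Therefore ρ = 6.

Order ρ = 6.


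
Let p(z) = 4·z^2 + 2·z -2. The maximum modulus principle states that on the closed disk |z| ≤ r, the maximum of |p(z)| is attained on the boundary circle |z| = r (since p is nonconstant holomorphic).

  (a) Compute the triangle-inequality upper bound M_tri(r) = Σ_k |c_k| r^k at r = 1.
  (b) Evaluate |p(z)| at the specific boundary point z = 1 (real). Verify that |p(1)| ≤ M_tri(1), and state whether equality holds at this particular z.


Coefficients: c_0 = -2, c_1 = 2, c_2 = 4. Radius r = 1.
Part (a). Triangle bound: M_tri(r) = Σ_k |c_k| r^k
  = |-2|·1^0 + |2|·1^1 + |4|·1^2
  = 2 + 2 + 4 = 8.
This bounds M(r) := max_{|z|=r} |p(z)| from above; equality holds iff all terms c_k z^k can be made to align in phase at a single z on |z|=r.
Part (b). At z = 1 (real, on the circle |z| = r):
  p(1) = (-2)·1^0 + (2)·1^1 + (4)·1^2 = 4.
  |p(1)| = 4.
Check: |p(1)| = 4 ≤ 8 = M_tri(1). ✓ Equality does not hold at z = 1 (the coefficients have mixed signs, so the terms do not all align in phase there).

M_tri(1) = 8; |p(1)| = 4; equality at z=1: no.


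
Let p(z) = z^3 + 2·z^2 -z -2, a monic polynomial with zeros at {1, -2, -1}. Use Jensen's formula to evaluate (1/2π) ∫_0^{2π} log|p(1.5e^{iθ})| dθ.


Zeros: -2, -1, 1; r = 1.5.
Inside |z| < r: -1, 1. Outside (|z| ≥ r): -2.
p(0) = -2, so log|p(0)| = log(2) = 0.6931.
Apply Jensen: I(r) = log|p(0)| + Σ_k log(r/|z_k|), summed over zeros inside |z| < r.
  log(r/|z_k|) for z_k = 1: log(1.5/1) = 0.4055
  log(r/|z_k|) for z_k = -1: log(1.5/1) = 0.4055
  Outside zeros (-2) contribute nothing to the Jensen sum.
Sum over inside zeros: 0.8109.
I(r) = log|p(0)| + (inside sum) = 0.6931 + 0.8109 = 1.5041.
Note: since some zeros are outside |z| ≤ r, the simplified n·log(r) form does NOT apply — only the inside zeros contribute.

I(r) ≈ 1.5041.


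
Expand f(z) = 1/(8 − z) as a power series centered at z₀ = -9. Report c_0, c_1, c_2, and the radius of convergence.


Let w = z − z₀, so z = z₀ + w.
Then 8 − z = 8 − (z₀ + w) = (8 − z₀) − w = 17 − w.
f(z) = 1/(17 − w) = (1/(17)) · 1/(1 − w/(17)) = Σ_{n≥0} w^n / (17)^(n+1).
So c_n = 1/(17)^(n+1):
  c_0 = 1/(17)^1 = 1/17.
  c_1 = 1/(17)^2 = 1/289.
  c_2 = 1/(17)^3 = 1/4913.
The series is valid for |w/d| < 1, i.e. |z − z₀| < |d|.
Radius of convergence: R = |8 − z₀| = |17| = 17 (distance from z₀ to the singularity z = 8).

c_0 = 1/17, c_1 = 1/289, c_2 = 1/4913; R = 17.


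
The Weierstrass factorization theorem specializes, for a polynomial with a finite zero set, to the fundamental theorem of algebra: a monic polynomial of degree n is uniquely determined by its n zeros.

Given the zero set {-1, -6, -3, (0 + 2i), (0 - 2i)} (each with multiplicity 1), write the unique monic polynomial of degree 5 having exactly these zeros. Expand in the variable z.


The polynomial is p(z) = ∏_{α ∈ S} (z − α), where S = {-1, -6, -3, (0 + 2i), (0 - 2i)}.
Expanding the product yields: p(z) = z^5 + 10·z^4 + 31·z^3 + 58·z^2 + 108·z + 72.
Note conjugate pairs combine to real quadratics: (z − (0+2i))(z − (0−2i)) = z² + 4.
The resulting polynomial has degree 5 and real coefficients as required.

p(z) = z^5 + 10·z^4 + 31·z^3 + 58·z^2 + 108·z + 72.


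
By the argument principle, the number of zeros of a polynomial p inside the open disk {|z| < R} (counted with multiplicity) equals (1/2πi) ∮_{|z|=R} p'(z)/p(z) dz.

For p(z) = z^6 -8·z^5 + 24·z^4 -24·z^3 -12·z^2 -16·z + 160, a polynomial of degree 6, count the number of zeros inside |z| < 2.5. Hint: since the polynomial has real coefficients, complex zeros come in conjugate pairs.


The zeros of p are: (3 + 1i), (3 - 1i), (2 + 2i), (2 - 2i), (-1 + 1i), (-1 - 1i).
Their magnitudes are: 3.162, 3.162, 2.828, 2.828, 1.414, 1.414.
Zeros with |z| < R = 2.5: (-1 + 1i), (-1 - 1i).
Count = 2.
By the argument principle, (1/2πi) ∮_{|z|=R} p'(z)/p(z) dz equals exactly this count.

Number of zeros inside |z| < 2.5: 2.


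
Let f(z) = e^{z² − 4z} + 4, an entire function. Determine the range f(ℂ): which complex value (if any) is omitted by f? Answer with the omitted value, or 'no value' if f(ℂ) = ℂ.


Little Picard bounds the complement of f(ℂ) to at most one point.
The exponent g(z) = z² − 4z is a nonconstant polynomial, hence surjective onto ℂ. So e^{g(z)} takes every value in {e^w : w ∈ ℂ} = ℂ ∖ {0}. Adding 4 shifts the range to ℂ ∖ {4}. f omits exactly 4.

Omitted value: 4.


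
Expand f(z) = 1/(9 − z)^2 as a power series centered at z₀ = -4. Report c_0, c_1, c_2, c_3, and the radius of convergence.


Let w = z − z₀, so z = z₀ + w.
Then 9 − z = 9 − (z₀ + w) = (9 − z₀) − w = 13 − w.
f(z) = 1/(13 − w)^2 = (1/(13)^2) · (1 − w/(13))^{−2}.
By the binomial series (1−u)^{−2} = Σ_{n≥0} C(n+1, 1) u^n for |u|<1, with u = w/(13):
  c_n = C(n+1, 1) / (13)^(n+2).
  c_0 = 1/(13)^2 = 1/169.
  c_1 = 2/(13)^3 = 2/2197.
  c_2 = 3/(13)^4 = 3/28561.
  c_3 = 4/(13)^5 = 4/371293.
The series is valid for |w/d| < 1, i.e. |z − z₀| < |d|.
Radius of convergence: R = |9 − z₀| = |13| = 13 (distance from z₀ to the singularity z = 9).

c_0 = 1/169, c_1 = 2/2197, c_2 = 3/28561, c_3 = 4/371293; R = 13.


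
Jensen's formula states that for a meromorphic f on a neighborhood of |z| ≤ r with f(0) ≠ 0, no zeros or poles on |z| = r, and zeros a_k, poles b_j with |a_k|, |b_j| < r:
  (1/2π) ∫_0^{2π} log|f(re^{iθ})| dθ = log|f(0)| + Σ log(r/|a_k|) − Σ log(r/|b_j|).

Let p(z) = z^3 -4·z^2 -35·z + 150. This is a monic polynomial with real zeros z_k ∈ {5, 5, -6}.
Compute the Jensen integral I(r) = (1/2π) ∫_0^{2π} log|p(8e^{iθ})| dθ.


Zeros: -6, 5, 5; r = 8.
Inside |z| < r: -6, 5, 5. Outside (|z| ≥ r): ∅.
p(0) = 150, so log|p(0)| = log(150) = 5.0106.
Apply Jensen: I(r) = log|p(0)| + Σ_k log(r/|z_k|), summed over zeros inside |z| < r.
  log(r/|z_k|) for z_k = 5: log(8/5) = 0.4700
  log(r/|z_k|) for z_k = 5: log(8/5) = 0.4700
  log(r/|z_k|) for z_k = -6: log(8/6) = 0.2877
Sum over inside zeros: 1.2277.
I(r) = log|p(0)| + (inside sum) = 5.0106 + 1.2277 = 6.2383.
Closed form (all zeros inside, monic): I(r) = n·log(r) = 3·log(8) = 6.2383. ✓

I(r) ≈ 6.2383.


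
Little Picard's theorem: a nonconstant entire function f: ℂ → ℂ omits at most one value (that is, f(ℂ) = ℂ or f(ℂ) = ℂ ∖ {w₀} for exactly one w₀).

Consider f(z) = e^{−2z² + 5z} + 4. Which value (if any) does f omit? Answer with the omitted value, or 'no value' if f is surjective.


Little Picard bounds the complement of f(ℂ) to at most one point.
The exponent g(z) = −2z² + 5z is a nonconstant polynomial, hence surjective onto ℂ. So e^{g(z)} takes every value in {e^w : w ∈ ℂ} = ℂ ∖ {0}. Adding 4 shifts the range to ℂ ∖ {4}. f omits exactly 4.

Omitted value: 4.


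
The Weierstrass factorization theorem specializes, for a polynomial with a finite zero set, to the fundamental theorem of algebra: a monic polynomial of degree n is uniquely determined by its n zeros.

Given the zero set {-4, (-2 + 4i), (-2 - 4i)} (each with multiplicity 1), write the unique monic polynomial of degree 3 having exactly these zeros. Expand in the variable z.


The polynomial is p(z) = ∏_{α ∈ S} (z − α), where S = {-4, (-2 + 4i), (-2 - 4i)}.
Expanding the product yields: p(z) = z^3 + 8·z^2 + 36·z + 80.
Note conjugate pairs combine to real quadratics: (z − (-2+4i))(z − (-2−4i)) = z² + 4z + 20.
The resulting polynomial has degree 3 and real coefficients as required.

p(z) = z^3 + 8·z^2 + 36·z + 80.


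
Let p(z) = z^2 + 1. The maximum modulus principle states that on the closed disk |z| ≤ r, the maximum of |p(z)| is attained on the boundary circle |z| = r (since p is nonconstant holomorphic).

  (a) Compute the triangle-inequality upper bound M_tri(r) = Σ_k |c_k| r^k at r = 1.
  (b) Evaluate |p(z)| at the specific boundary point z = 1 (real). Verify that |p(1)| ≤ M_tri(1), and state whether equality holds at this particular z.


Coefficients: c_0 = 1, c_1 = 0, c_2 = 1. Radius r = 1.
Part (a). Triangle bound: M_tri(r) = Σ_k |c_k| r^k
  = |1|·1^0 + |0|·1^1 + |1|·1^2
  = 1 + 0 + 1 = 2.
This bounds M(r) := max_{|z|=r} |p(z)| from above; equality holds iff all terms c_k z^k can be made to align in phase at a single z on |z|=r.
Part (b). At z = 1 (real, on the circle |z| = r):
  p(1) = (1)·1^0 + (0)·1^1 + (1)·1^2 = 2.
  |p(1)| = 2.
Since all nonzero coefficients share the same sign, |p(1)| = 2 = M_tri(1); the triangle bound is attained at z = 1, so in fact M(r) = 2.

M_tri(1) = 2; |p(1)| = 2; equality at z=1: yes.


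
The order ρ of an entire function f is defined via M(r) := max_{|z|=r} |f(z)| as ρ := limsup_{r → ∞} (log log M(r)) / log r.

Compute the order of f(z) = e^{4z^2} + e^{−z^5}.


Each summand is entire of order 2 and 5 respectively (as in the single-exponential case). The order of a sum is at most the max of the orders, so ρ ≤ 5. For the lower bound: on |z|=r choose arg z so that -1z^5 is real positive; then |e^{-1z^5}| = e^{1r^5} while |e^{4z^2}| ≤ e^{4r^2} = o(e^{1r^5}). So |f| ≥ e^{1r^5}(1 − o(1)) and ρ ≥ 5. Hence ρ = max(2, 5) = 5.
Therefore ρ = 5.

Order ρ = 5.


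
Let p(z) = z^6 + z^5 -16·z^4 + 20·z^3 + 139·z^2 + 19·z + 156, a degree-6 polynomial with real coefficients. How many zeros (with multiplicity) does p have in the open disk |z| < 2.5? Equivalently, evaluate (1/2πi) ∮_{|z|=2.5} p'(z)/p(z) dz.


The zeros of p are: -4, -3, (3 + 2i), (3 - 2i), (0 + 1i), (0 - 1i).
Their magnitudes are: 4, 3, 3.606, 3.606, 1, 1.
Zeros with |z| < R = 2.5: (0 + 1i), (0 - 1i).
Count = 2.
By the argument principle, (1/2πi) ∮_{|z|=R} p'(z)/p(z) dz equals exactly this count.

Number of zeros inside |z| < 2.5: 2.


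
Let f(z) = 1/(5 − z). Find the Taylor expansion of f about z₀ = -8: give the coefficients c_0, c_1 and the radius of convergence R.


Let w = z − z₀, so z = z₀ + w.
Then 5 − z = 5 − (z₀ + w) = (5 − z₀) − w = 13 − w.
f(z) = 1/(13 − w) = (1/(13)) · 1/(1 − w/(13)) = Σ_{n≥0} w^n / (13)^(n+1).
So c_n = 1/(13)^(n+1):
  c_0 = 1/(13)^1 = 1/13.
  c_1 = 1/(13)^2 = 1/169.
The series is valid for |w/d| < 1, i.e. |z − z₀| < |d|.
Radius of convergence: R = |5 − z₀| = |13| = 13 (distance from z₀ to the singularity z = 5).

c_0 = 1/13, c_1 = 1/169; R = 13.


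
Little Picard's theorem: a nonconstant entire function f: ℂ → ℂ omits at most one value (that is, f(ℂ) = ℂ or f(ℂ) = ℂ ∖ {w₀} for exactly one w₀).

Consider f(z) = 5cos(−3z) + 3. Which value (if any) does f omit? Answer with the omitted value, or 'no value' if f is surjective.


Little Picard bounds the complement of f(ℂ) to at most one point.
cos is entire and surjective onto ℂ: for every w ∈ ℂ, cos(ζ) = w has a solution ζ ∈ ℂ (e.g., via the complex inverse arccos). With ζ = −3z this gives z = ζ/(-3). Then 5·cos(−3z) takes every value in 5·ℂ = ℂ, and adding 3 is a bijection of ℂ. So f is surjective and omits no value. (Note: only on the real line is cos bounded by [−1, 1].)

Omitted value: no value.


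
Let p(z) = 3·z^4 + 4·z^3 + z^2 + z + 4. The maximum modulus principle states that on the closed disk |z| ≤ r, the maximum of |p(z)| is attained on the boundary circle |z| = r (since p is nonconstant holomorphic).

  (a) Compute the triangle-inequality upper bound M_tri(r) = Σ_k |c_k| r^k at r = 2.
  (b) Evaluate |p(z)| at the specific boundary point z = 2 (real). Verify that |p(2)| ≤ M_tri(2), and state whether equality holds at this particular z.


Coefficients: c_0 = 4, c_1 = 1, c_2 = 1, c_3 = 4, c_4 = 3. Radius r = 2.
Part (a). Triangle bound: M_tri(r) = Σ_k |c_k| r^k
  = |4|·2^0 + |1|·2^1 + |1|·2^2 + |4|·2^3 + |3|·2^4
  = 4 + 2 + 4 + 32 + 48 = 90.
This bounds M(r) := max_{|z|=r} |p(z)| from above; equality holds iff all terms c_k z^k can be made to align in phase at a single z on |z|=r.
Part (b). At z = 2 (real, on the circle |z| = r):
  p(2) = (4)·2^0 + (1)·2^1 + (1)·2^2 + (4)·2^3 + (3)·2^4 = 90.
  |p(2)| = 90.
Since all nonzero coefficients share the same sign, |p(2)| = 90 = M_tri(2); the triangle bound is attained at z = 2, so in fact M(r) = 90.

M_tri(2) = 90; |p(2)| = 90; equality at z=2: yes.


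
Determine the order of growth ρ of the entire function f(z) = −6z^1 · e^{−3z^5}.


M(r) = max_{|z|=r} |-6|·|z|^1·|e^{−3z^5}| = 6·r^1 · e^{3r^5} (the factors attain their maxima compatibly on |z|=r). Then log M(r) = log 6 + 1·log r + 3r^5, dominated by the last term, so log log M(r) ~ 5·log r. The polynomial factor -6z^1 contributes only a log r term and does not affect the order. ρ = 5.
Therefore ρ = 5.

Order ρ = 5.


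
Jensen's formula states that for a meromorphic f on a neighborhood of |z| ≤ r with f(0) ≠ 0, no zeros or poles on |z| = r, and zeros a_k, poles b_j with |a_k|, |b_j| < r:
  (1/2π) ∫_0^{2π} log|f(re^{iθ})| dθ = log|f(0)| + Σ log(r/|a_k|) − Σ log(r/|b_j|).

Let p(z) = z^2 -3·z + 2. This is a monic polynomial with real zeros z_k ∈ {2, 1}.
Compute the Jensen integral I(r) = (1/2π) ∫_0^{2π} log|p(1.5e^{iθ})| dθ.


Zeros: 1, 2; r = 1.5.
Inside |z| < r: 1. Outside (|z| ≥ r): 2.
p(0) = 2, so log|p(0)| = log(2) = 0.6931.
Apply Jensen: I(r) = log|p(0)| + Σ_k log(r/|z_k|), summed over zeros inside |z| < r.
  log(r/|z_k|) for z_k = 1: log(1.5/1) = 0.4055
  Outside zeros (2) contribute nothing to the Jensen sum.
Sum over inside zeros: 0.4055.
I(r) = log|p(0)| + (inside sum) = 0.6931 + 0.4055 = 1.0986.
Note: since some zeros are outside |z| ≤ r, the simplified n·log(r) form does NOT apply — only the inside zeros contribute.

I(r) ≈ 1.0986.


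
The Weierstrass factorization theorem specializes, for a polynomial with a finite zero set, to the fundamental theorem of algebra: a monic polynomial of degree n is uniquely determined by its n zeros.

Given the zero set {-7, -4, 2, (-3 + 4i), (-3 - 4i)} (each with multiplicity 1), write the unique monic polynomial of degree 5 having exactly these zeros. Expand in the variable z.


The polynomial is p(z) = ∏_{α ∈ S} (z − α), where S = {-7, -4, 2, (-3 + 4i), (-3 - 4i)}.
Expanding the product yields: p(z) = z^5 + 15·z^4 + 85·z^3 + 205·z^2 -186·z -1400.
Note conjugate pairs combine to real quadratics: (z − (-3+4i))(z − (-3−4i)) = z² + 6z + 25.
The resulting polynomial has degree 5 and real coefficients as required.

p(z) = z^5 + 15·z^4 + 85·z^3 + 205·z^2 -186·z -1400.


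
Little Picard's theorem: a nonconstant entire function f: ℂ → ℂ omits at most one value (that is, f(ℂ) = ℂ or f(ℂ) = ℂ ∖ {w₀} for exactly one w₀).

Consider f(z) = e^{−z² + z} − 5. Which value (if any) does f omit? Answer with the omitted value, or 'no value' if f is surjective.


Little Picard bounds the complement of f(ℂ) to at most one point.
The exponent g(z) = −z² + z is a nonconstant polynomial, hence surjective onto ℂ. So e^{g(z)} takes every value in {e^w : w ∈ ℂ} = ℂ ∖ {0}. Adding -5 shifts the range to ℂ ∖ {-5}. f omits exactly -5.

Omitted value: -5.


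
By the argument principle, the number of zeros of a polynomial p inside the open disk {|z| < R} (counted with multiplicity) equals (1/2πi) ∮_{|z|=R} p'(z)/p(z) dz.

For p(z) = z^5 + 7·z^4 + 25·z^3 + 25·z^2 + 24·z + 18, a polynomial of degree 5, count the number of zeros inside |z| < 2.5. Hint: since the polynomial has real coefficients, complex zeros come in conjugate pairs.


The zeros of p are: (0 + 1i), (0 - 1i), (-3 + 3i), (-3 - 3i), -1.
Their magnitudes are: 1, 1, 4.243, 4.243, 1.
Zeros with |z| < R = 2.5: (0 + 1i), (0 - 1i), -1.
Count = 3.
By the argument principle, (1/2πi) ∮_{|z|=R} p'(z)/p(z) dz equals exactly this count.

Number of zeros inside |z| < 2.5: 3.


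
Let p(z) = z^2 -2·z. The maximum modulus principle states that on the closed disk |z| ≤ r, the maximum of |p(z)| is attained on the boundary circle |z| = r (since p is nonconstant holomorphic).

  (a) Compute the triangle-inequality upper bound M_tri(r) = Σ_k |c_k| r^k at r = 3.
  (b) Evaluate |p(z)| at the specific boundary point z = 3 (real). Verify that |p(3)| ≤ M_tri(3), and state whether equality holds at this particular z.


Coefficients: c_0 = 0, c_1 = -2, c_2 = 1. Radius r = 3.
Part (a). Triangle bound: M_tri(r) = Σ_k |c_k| r^k
  = |0|·3^0 + |-2|·3^1 + |1|·3^2
  = 0 + 6 + 9 = 15.
This bounds M(r) := max_{|z|=r} |p(z)| from above; equality holds iff all terms c_k z^k can be made to align in phase at a single z on |z|=r.
Part (b). At z = 3 (real, on the circle |z| = r):
  p(3) = (0)·3^0 + (-2)·3^1 + (1)·3^2 = 3.
  |p(3)| = 3.
Check: |p(3)| = 3 ≤ 15 = M_tri(3). ✓ Equality does not hold at z = 3 (the coefficients have mixed signs, so the terms do not all align in phase there).

M_tri(3) = 15; |p(3)| = 3; equality at z=3: no.


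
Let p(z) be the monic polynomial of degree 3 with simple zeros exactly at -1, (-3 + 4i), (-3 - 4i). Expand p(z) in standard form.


The polynomial is p(z) = ∏_{α ∈ S} (z − α), where S = {-1, (-3 + 4i), (-3 - 4i)}.
Expanding the product yields: p(z) = z^3 + 7·z^2 + 31·z + 25.
Note conjugate pairs combine to real quadratics: (z − (-3+4i))(z − (-3−4i)) = z² + 6z + 25.
The resulting polynomial has degree 3 and real coefficients as required.

p(z) = z^3 + 7·z^2 + 31·z + 25.


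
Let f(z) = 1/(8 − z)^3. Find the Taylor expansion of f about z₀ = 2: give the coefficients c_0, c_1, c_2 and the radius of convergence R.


Let w = z − z₀, so z = z₀ + w.
Then 8 − z = 8 − (z₀ + w) = (8 − z₀) − w = 6 − w.
f(z) = 1/(6 − w)^3 = (1/(6)^3) · (1 − w/(6))^{−3}.
By the binomial series (1−u)^{−3} = Σ_{n≥0} C(n+2, 2) u^n for |u|<1, with u = w/(6):
  c_n = C(n+2, 2) / (6)^(n+3).
  c_0 = 1/(6)^3 = 1/216.
  c_1 = 3/(6)^4 = 1/432.
  c_2 = 6/(6)^5 = 1/1296.
The series is valid for |w/d| < 1, i.e. |z − z₀| < |d|.
Radius of convergence: R = |8 − z₀| = |6| = 6 (distance from z₀ to the singularity z = 8).

c_0 = 1/216, c_1 = 1/432, c_2 = 1/1296; R = 6.
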